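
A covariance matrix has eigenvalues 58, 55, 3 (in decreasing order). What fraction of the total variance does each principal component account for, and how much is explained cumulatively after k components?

Step 1 — total variance = trace(Sigma) = Σ λ_i = 58 + 55 + 3 = 116.

Step 2 — fraction explained by component i = λ_i / Σ λ:
  PC1: 58/116 = 0.5
  PC2: 55/116 = 0.4741
  PC3: 3/116 = 0.0259

Step 3 — cumulative fraction after k components = (λ_1 + ... + λ_k) / Σ λ:
  k = 1: 58/116 = 0.5
  k = 2: (58 + 55)/116 = 113/116 = 0.9741
  k = 3: (58 + 55 + 3)/116 = 116/116 = 1

Summary (fraction, with percent):

explained: PC1 0.5 (50%), PC2 0.4741 (47.41%), PC3 0.0259 (2.59%);  cumulative: 0.5, 0.9741, 1


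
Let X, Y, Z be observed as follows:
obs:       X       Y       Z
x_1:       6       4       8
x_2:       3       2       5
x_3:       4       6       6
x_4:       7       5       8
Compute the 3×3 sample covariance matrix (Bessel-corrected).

Step 1 — column means:
  mean(X) = (6 + 3 + 4 + 7) / 4 = 20/4 = 5
  mean(Y) = (4 + 2 + 6 + 5) / 4 = 17/4 = 4.25
  mean(Z) = (8 + 5 + 6 + 8) / 4 = 27/4 = 6.75

Step 2 — sample covariance S[i,j] = (1/(n-1)) · Σ_k (x_{k,i} - mean_i) · (x_{k,j} - mean_j), with n-1 = 3.
  S[X,X] = ((1)·(1) + (-2)·(-2) + (-1)·(-1) + (2)·(2)) / 3 = 10/3 = 3.3333
  S[X,Y] = ((1)·(-0.25) + (-2)·(-2.25) + (-1)·(1.75) + (2)·(0.75)) / 3 = 4/3 = 1.3333
  S[X,Z] = ((1)·(1.25) + (-2)·(-1.75) + (-1)·(-0.75) + (2)·(1.25)) / 3 = 8/3 = 2.6667
  S[Y,Y] = ((-0.25)·(-0.25) + (-2.25)·(-2.25) + (1.75)·(1.75) + (0.75)·(0.75)) / 3 = 8.75/3 = 2.9167
  S[Y,Z] = ((-0.25)·(1.25) + (-2.25)·(-1.75) + (1.75)·(-0.75) + (0.75)·(1.25)) / 3 = 3.25/3 = 1.0833
  S[Z,Z] = ((1.25)·(1.25) + (-1.75)·(-1.75) + (-0.75)·(-0.75) + (1.25)·(1.25)) / 3 = 6.75/3 = 2.25

S is symmetric (S[j,i] = S[i,j]). Assembling:

S = [[3.3333, 1.3333, 2.6667],
 [1.3333, 2.9167, 1.0833],
 [2.6667, 1.0833, 2.25]]


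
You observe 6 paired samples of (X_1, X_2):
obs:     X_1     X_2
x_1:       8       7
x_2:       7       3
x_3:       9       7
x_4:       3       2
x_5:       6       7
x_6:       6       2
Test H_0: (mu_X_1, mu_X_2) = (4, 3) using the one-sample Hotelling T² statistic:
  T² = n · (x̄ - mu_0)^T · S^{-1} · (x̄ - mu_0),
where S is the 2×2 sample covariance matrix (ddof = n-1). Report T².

Step 1 — sample mean vector:
  mean(X_1) = (8 + 7 + 9 + 3 + 6 + 6) / 6 = 39/6 = 6.5
  mean(X_2) = (7 + 3 + 7 + 2 + 7 + 2) / 6 = 28/6 = 4.6667
  x̄ = (6.5, 4.6667),  deviation x̄ - mu_0 = (6.5, 4.6667) - (4, 3) = (2.5, 1.6667).

Step 2 — sample covariance matrix, S[i,j] = (1/(n-1)) · Σ_k (x_{k,i} - mean_i) · (x_{k,j} - mean_j), divisor n-1 = 5:
  S[X_1,X_1] = ((1.5)·(1.5) + (0.5)·(0.5) + (2.5)·(2.5) + (-3.5)·(-3.5) + (-0.5)·(-0.5) + (-0.5)·(-0.5)) / 5 = 21.5/5 = 4.3
  S[X_1,X_2] = ((1.5)·(2.3333) + (0.5)·(-1.6667) + (2.5)·(2.3333) + (-3.5)·(-2.6667) + (-0.5)·(2.3333) + (-0.5)·(-2.6667)) / 5 = 18/5 = 3.6
  S[X_2,X_2] = ((2.3333)·(2.3333) + (-1.6667)·(-1.6667) + (2.3333)·(2.3333) + (-2.6667)·(-2.6667) + (2.3333)·(2.3333) + (-2.6667)·(-2.6667)) / 5 = 33.3333/5 = 6.6667
  S = [[4.3, 3.6],
 [3.6, 6.6667]].

Step 3 — invert S. det(S) = 4.3·6.6667 - (3.6)² = 15.7067.
  S^{-1} = (1/det) · [[d, -b], [-b, a]] = [[0.4244, -0.2292],
 [-0.2292, 0.2738]].

Step 4 — quadratic form (x̄ - mu_0)^T · S^{-1} · (x̄ - mu_0):
  S^{-1} · (x̄ - mu_0) = (0.6791, -0.1167),
  (x̄ - mu_0)^T · [...] = (2.5)·(0.6791) + (1.6667)·(-0.1167) = 1.5033.

Step 5 — scale by n: T² = 6 · 1.5033 = 9.0195.

T² ≈ 9.0195


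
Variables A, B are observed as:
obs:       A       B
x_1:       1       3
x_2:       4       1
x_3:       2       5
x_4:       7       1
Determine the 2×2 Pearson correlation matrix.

Step 1 — column means:
  mean(A) = (1 + 4 + 2 + 7) / 4 = 14/4 = 3.5
  mean(B) = (3 + 1 + 5 + 1) / 4 = 10/4 = 2.5

Step 2 — sample variances and covariances s[i,j] = (1/(n-1)) · Σ_k (x_{k,i} - mean_i) · (x_{k,j} - mean_j), with n-1 = 3:
  s[A,A] = ((-2.5)·(-2.5) + (0.5)·(0.5) + (-1.5)·(-1.5) + (3.5)·(3.5)) / 3 = 21/3 = 7
  s[A,B] = ((-2.5)·(0.5) + (0.5)·(-1.5) + (-1.5)·(2.5) + (3.5)·(-1.5)) / 3 = -11/3 = -3.6667
  s[B,B] = ((0.5)·(0.5) + (-1.5)·(-1.5) + (2.5)·(2.5) + (-1.5)·(-1.5)) / 3 = 11/3 = 3.6667
  Sample standard deviations s_i = √(s[i,i]):
  s(A) = √(7) = 2.6458
  s(B) = √(3.6667) = 1.9149

Step 3 — r_{ij} = s_{ij} / (s_i · s_j):
  r[A,A] = 1 (diagonal).
  r[A,B] = -3.6667 / (2.6458 · 1.9149) = -3.6667 / 5.0662 = -0.7237
  r[B,B] = 1 (diagonal).

R is symmetric with unit diagonal. Assembling:

R = [[1, -0.7237],
 [-0.7237, 1]]


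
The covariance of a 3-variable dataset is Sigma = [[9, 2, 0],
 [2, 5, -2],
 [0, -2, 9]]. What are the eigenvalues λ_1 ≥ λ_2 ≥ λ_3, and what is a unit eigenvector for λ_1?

Step 1 — characteristic polynomial p(λ) = det(λI - Sigma) = λ³ - tr·λ² + c_1·λ - det, where tr = trace, c_1 = sum of the principal 2×2 minors, det = det(Sigma):
  tr = 9 + 5 + 9 = 23,
  c_1 = (9·5 - (2)²) + (9·9 - (0)²) + (5·9 - (-2)²) = 41 + 81 + 41 = 163,
  det = 9·(5·9 - (-2)²) - (2)·((2)·9 - (-2)·(0)) + (0)·((2)·(-2) - 5·(0)) = 9·(41) - (2)·(18) + (0)·(-4) = 333.
  So p(λ) = λ³ - 23λ² + 163λ - 333.
Step 2 — look for an integer root (rational root theorem: any rational root is an integer divisor of 333). Testing λ = 9:
  p(9) = 729 - 1863 + 1467 - 333 = 0  ✓
  Dividing out (λ - 9): p(λ) = (λ - 9)(λ² - 14λ + 37).
Step 3 — remaining eigenvalues from the quadratic λ² - 14λ + 37 = 0:
  Δ = 14² - 4·37 = 196 - 148 = 48,  λ = (14 ± √48)/2 = (14 ± 6.9282)/2 ≈ 10.4641 or 3.5359.
  Sorted: λ_1 = 10.4641,  λ_2 = 9,  λ_3 = 3.5359  (check: sum = 23 = tr ✓).

Step 4 — unit eigenvector for λ_1 ≈ 10.4641: v spans the null space of (Sigma - λ_1 I), whose rows are
  r_1 = (-1.4641, 2, 0),  r_2 = (2, -5.4641, -2),  r_3 = (0, -2, -1.4641).
  v is orthogonal to every row, so take v ∝ r_1 × r_2 = ((2)·(-2) - (0)·(-5.4641), (0)·(2) - (-1.4641)·(-2), (-1.4641)·(-5.4641) - (2)·(2)) ≈ (-4, -2.9282, 4).
  Rescale (multiply by -1 so the first nonzero entry is positive): u = (4, 2.9282, -4).
  ||u|| = √((4)² + (2.9282)² + (-4)²) = √(40.5744) ≈ 6.3698,  v_1 = u/||u|| ≈ (0.628, 0.4597, -0.628) (||v_1|| = 1).

λ_1 = 10.4641,  λ_2 = 9,  λ_3 = 3.5359;  v_1 ≈ (0.628, 0.4597, -0.628)


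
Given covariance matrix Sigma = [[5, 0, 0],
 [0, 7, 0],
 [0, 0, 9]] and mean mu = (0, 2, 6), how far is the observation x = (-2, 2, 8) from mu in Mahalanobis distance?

Step 1 — centre the observation: (x - mu) = (-2, 0, 2).

Step 2 — invert Sigma (cofactor / det for 3×3, or solve directly):
  Sigma^{-1} = [[0.2, 0, 0],
 [0, 0.1429, 0],
 [0, 0, 0.1111]].

Step 3 — form the quadratic (x - mu)^T · Sigma^{-1} · (x - mu):
  Sigma^{-1} · (x - mu) = (-0.4, 0, 0.2222).
  (x - mu)^T · [Sigma^{-1} · (x - mu)] = (-2)·(-0.4) + (0)·(0) + (2)·(0.2222) = 1.2444.

Step 4 — take square root: d = √(1.2444) ≈ 1.1155.

d(x, mu) = √(1.2444) ≈ 1.1155


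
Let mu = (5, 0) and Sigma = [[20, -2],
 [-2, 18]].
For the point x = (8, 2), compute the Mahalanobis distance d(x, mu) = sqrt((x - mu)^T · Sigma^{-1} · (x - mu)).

Step 1 — centre the observation: (x - mu) = (3, 2).

Step 2 — invert Sigma. det(Sigma) = 20·18 - (-2)² = 356.
  Sigma^{-1} = (1/det) · [[d, -b], [-b, a]] = [[0.0506, 0.0056],
 [0.0056, 0.0562]].

Step 3 — form the quadratic (x - mu)^T · Sigma^{-1} · (x - mu):
  Sigma^{-1} · (x - mu) = (0.1629, 0.1292).
  (x - mu)^T · [Sigma^{-1} · (x - mu)] = (3)·(0.1629) + (2)·(0.1292) = 0.7472.

Step 4 — take square root: d = √(0.7472) ≈ 0.8644.

d(x, mu) = √(0.7472) ≈ 0.8644


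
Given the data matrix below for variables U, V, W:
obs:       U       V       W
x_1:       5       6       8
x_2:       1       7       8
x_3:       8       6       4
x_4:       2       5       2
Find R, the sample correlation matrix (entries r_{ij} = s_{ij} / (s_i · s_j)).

Step 1 — column means:
  mean(U) = (5 + 1 + 8 + 2) / 4 = 16/4 = 4
  mean(V) = (6 + 7 + 6 + 5) / 4 = 24/4 = 6
  mean(W) = (8 + 8 + 4 + 2) / 4 = 22/4 = 5.5

Step 2 — sample variances and covariances s[i,j] = (1/(n-1)) · Σ_k (x_{k,i} - mean_i) · (x_{k,j} - mean_j), with n-1 = 3:
  s[U,U] = ((1)·(1) + (-3)·(-3) + (4)·(4) + (-2)·(-2)) / 3 = 30/3 = 10
  s[U,V] = ((1)·(0) + (-3)·(1) + (4)·(0) + (-2)·(-1)) / 3 = -1/3 = -0.3333
  s[U,W] = ((1)·(2.5) + (-3)·(2.5) + (4)·(-1.5) + (-2)·(-3.5)) / 3 = -4/3 = -1.3333
  s[V,V] = ((0)·(0) + (1)·(1) + (0)·(0) + (-1)·(-1)) / 3 = 2/3 = 0.6667
  s[V,W] = ((0)·(2.5) + (1)·(2.5) + (0)·(-1.5) + (-1)·(-3.5)) / 3 = 6/3 = 2
  s[W,W] = ((2.5)·(2.5) + (2.5)·(2.5) + (-1.5)·(-1.5) + (-3.5)·(-3.5)) / 3 = 27/3 = 9
  Sample standard deviations s_i = √(s[i,i]):
  s(U) = √(10) = 3.1623
  s(V) = √(0.6667) = 0.8165
  s(W) = √(9) = 3

Step 3 — r_{ij} = s_{ij} / (s_i · s_j):
  r[U,U] = 1 (diagonal).
  r[U,V] = -0.3333 / (3.1623 · 0.8165) = -0.3333 / 2.582 = -0.1291
  r[U,W] = -1.3333 / (3.1623 · 3) = -1.3333 / 9.4868 = -0.1405
  r[V,V] = 1 (diagonal).
  r[V,W] = 2 / (0.8165 · 3) = 2 / 2.4495 = 0.8165
  r[W,W] = 1 (diagonal).

R is symmetric with unit diagonal. Assembling:

R = [[1, -0.1291, -0.1405],
 [-0.1291, 1, 0.8165],
 [-0.1405, 0.8165, 1]]


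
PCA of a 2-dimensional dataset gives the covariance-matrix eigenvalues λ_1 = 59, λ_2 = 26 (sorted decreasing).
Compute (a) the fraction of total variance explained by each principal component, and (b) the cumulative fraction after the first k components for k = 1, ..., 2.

Step 1 — total variance = trace(Sigma) = Σ λ_i = 59 + 26 = 85.

Step 2 — fraction explained by component i = λ_i / Σ λ:
  PC1: 59/85 = 0.6941
  PC2: 26/85 = 0.3059

Step 3 — cumulative fraction after k components = (λ_1 + ... + λ_k) / Σ λ:
  k = 1: 59/85 = 0.6941
  k = 2: (59 + 26)/85 = 85/85 = 1

Summary (fraction, with percent):

explained: PC1 0.6941 (69.41%), PC2 0.3059 (30.59%);  cumulative: 0.6941, 1


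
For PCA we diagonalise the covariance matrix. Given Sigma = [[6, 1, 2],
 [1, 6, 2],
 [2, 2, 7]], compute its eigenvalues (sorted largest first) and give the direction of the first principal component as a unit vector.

Step 1 — characteristic polynomial p(λ) = det(λI - Sigma) = λ³ - tr·λ² + c_1·λ - det, where tr = trace, c_1 = sum of the principal 2×2 minors, det = det(Sigma):
  tr = 6 + 6 + 7 = 19,
  c_1 = (6·6 - (1)²) + (6·7 - (2)²) + (6·7 - (2)²) = 35 + 38 + 38 = 111,
  det = 6·(6·7 - (2)²) - (1)·((1)·7 - (2)·(2)) + (2)·((1)·(2) - 6·(2)) = 6·(38) - (1)·(3) + (2)·(-10) = 205.
  So p(λ) = λ³ - 19λ² + 111λ - 205.
Step 2 — look for an integer root (rational root theorem: any rational root is an integer divisor of 205). Testing λ = 5:
  p(5) = 125 - 475 + 555 - 205 = 0  ✓
  Dividing out (λ - 5): p(λ) = (λ - 5)(λ² - 14λ + 41).
Step 3 — remaining eigenvalues from the quadratic λ² - 14λ + 41 = 0:
  Δ = 14² - 4·41 = 196 - 164 = 32,  λ = (14 ± √32)/2 = (14 ± 5.6569)/2 ≈ 9.8284 or 4.1716.
  Sorted: λ_1 = 9.8284,  λ_2 = 5,  λ_3 = 4.1716  (check: sum = 19 = tr ✓).

Step 4 — unit eigenvector for λ_1 ≈ 9.8284: v spans the null space of (Sigma - λ_1 I), whose rows are
  r_1 = (-3.8284, 1, 2),  r_2 = (1, -3.8284, 2),  r_3 = (2, 2, -2.8284).
  v is orthogonal to every row, so take v ∝ r_1 × r_2 = ((1)·(2) - (2)·(-3.8284), (2)·(1) - (-3.8284)·(2), (-3.8284)·(-3.8284) - (1)·(1)) ≈ (9.6569, 9.6569, 13.6569).
  Let u = (9.6569, 9.6569, 13.6569).
  ||u|| = √((9.6569)² + (9.6569)² + (13.6569)²) = √(373.0193) ≈ 19.3137,  v_1 = u/||u|| ≈ (0.5, 0.5, 0.7071) (||v_1|| = 1).

λ_1 = 9.8284,  λ_2 = 5,  λ_3 = 4.1716;  v_1 ≈ (0.5, 0.5, 0.7071)


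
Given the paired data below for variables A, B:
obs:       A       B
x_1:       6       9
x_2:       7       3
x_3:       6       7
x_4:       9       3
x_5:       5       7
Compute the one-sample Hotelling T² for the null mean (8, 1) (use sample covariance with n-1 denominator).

Step 1 — sample mean vector:
  mean(A) = (6 + 7 + 6 + 9 + 5) / 5 = 33/5 = 6.6
  mean(B) = (9 + 3 + 7 + 3 + 7) / 5 = 29/5 = 5.8
  x̄ = (6.6, 5.8),  deviation x̄ - mu_0 = (6.6, 5.8) - (8, 1) = (-1.4, 4.8).

Step 2 — sample covariance matrix, S[i,j] = (1/(n-1)) · Σ_k (x_{k,i} - mean_i) · (x_{k,j} - mean_j), divisor n-1 = 4:
  S[A,A] = ((-0.6)·(-0.6) + (0.4)·(0.4) + (-0.6)·(-0.6) + (2.4)·(2.4) + (-1.6)·(-1.6)) / 4 = 9.2/4 = 2.3
  S[A,B] = ((-0.6)·(3.2) + (0.4)·(-2.8) + (-0.6)·(1.2) + (2.4)·(-2.8) + (-1.6)·(1.2)) / 4 = -12.4/4 = -3.1
  S[B,B] = ((3.2)·(3.2) + (-2.8)·(-2.8) + (1.2)·(1.2) + (-2.8)·(-2.8) + (1.2)·(1.2)) / 4 = 28.8/4 = 7.2
  S = [[2.3, -3.1],
 [-3.1, 7.2]].

Step 3 — invert S. det(S) = 2.3·7.2 - (-3.1)² = 6.95.
  S^{-1} = (1/det) · [[d, -b], [-b, a]] = [[1.036, 0.446],
 [0.446, 0.3309]].

Step 4 — quadratic form (x̄ - mu_0)^T · S^{-1} · (x̄ - mu_0):
  S^{-1} · (x̄ - mu_0) = (0.6906, 0.964),
  (x̄ - mu_0)^T · [...] = (-1.4)·(0.6906) + (4.8)·(0.964) = 3.6604.

Step 5 — scale by n: T² = 5 · 3.6604 = 18.3022.

T² ≈ 18.3022


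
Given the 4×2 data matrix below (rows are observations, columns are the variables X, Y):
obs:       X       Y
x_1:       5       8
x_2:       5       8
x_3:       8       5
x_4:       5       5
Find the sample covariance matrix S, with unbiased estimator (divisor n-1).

Step 1 — column means:
  mean(X) = (5 + 5 + 8 + 5) / 4 = 23/4 = 5.75
  mean(Y) = (8 + 8 + 5 + 5) / 4 = 26/4 = 6.5

Step 2 — sample covariance S[i,j] = (1/(n-1)) · Σ_k (x_{k,i} - mean_i) · (x_{k,j} - mean_j), with n-1 = 3.
  S[X,X] = ((-0.75)·(-0.75) + (-0.75)·(-0.75) + (2.25)·(2.25) + (-0.75)·(-0.75)) / 3 = 6.75/3 = 2.25
  S[X,Y] = ((-0.75)·(1.5) + (-0.75)·(1.5) + (2.25)·(-1.5) + (-0.75)·(-1.5)) / 3 = -4.5/3 = -1.5
  S[Y,Y] = ((1.5)·(1.5) + (1.5)·(1.5) + (-1.5)·(-1.5) + (-1.5)·(-1.5)) / 3 = 9/3 = 3

S is symmetric (S[j,i] = S[i,j]). Assembling:

S = [[2.25, -1.5],
 [-1.5, 3]]


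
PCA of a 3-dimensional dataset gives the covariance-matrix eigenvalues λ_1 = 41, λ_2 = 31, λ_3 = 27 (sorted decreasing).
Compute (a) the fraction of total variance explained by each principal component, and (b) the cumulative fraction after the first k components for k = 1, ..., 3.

Step 1 — total variance = trace(Sigma) = Σ λ_i = 41 + 31 + 27 = 99.

Step 2 — fraction explained by component i = λ_i / Σ λ:
  PC1: 41/99 = 0.4141
  PC2: 31/99 = 0.3131
  PC3: 27/99 = 0.2727

Step 3 — cumulative fraction after k components = (λ_1 + ... + λ_k) / Σ λ:
  k = 1: 41/99 = 0.4141
  k = 2: (41 + 31)/99 = 72/99 = 0.7273
  k = 3: (41 + 31 + 27)/99 = 99/99 = 1

Summary (fraction, with percent):

explained: PC1 0.4141 (41.41%), PC2 0.3131 (31.31%), PC3 0.2727 (27.27%);  cumulative: 0.4141, 0.7273, 1


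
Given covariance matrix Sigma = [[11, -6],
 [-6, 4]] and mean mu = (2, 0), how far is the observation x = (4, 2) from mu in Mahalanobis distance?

Step 1 — centre the observation: (x - mu) = (2, 2).

Step 2 — invert Sigma. det(Sigma) = 11·4 - (-6)² = 8.
  Sigma^{-1} = (1/det) · [[d, -b], [-b, a]] = [[0.5, 0.75],
 [0.75, 1.375]].

Step 3 — form the quadratic (x - mu)^T · Sigma^{-1} · (x - mu):
  Sigma^{-1} · (x - mu) = (2.5, 4.25).
  (x - mu)^T · [Sigma^{-1} · (x - mu)] = (2)·(2.5) + (2)·(4.25) = 13.5.

Step 4 — take square root: d = √(13.5) ≈ 3.6742.

d(x, mu) = √(13.5) ≈ 3.6742


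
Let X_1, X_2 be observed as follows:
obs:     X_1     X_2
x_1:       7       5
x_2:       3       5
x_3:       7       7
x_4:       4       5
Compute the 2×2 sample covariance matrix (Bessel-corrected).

Step 1 — column means:
  mean(X_1) = (7 + 3 + 7 + 4) / 4 = 21/4 = 5.25
  mean(X_2) = (5 + 5 + 7 + 5) / 4 = 22/4 = 5.5

Step 2 — sample covariance S[i,j] = (1/(n-1)) · Σ_k (x_{k,i} - mean_i) · (x_{k,j} - mean_j), with n-1 = 3.
  S[X_1,X_1] = ((1.75)·(1.75) + (-2.25)·(-2.25) + (1.75)·(1.75) + (-1.25)·(-1.25)) / 3 = 12.75/3 = 4.25
  S[X_1,X_2] = ((1.75)·(-0.5) + (-2.25)·(-0.5) + (1.75)·(1.5) + (-1.25)·(-0.5)) / 3 = 3.5/3 = 1.1667
  S[X_2,X_2] = ((-0.5)·(-0.5) + (-0.5)·(-0.5) + (1.5)·(1.5) + (-0.5)·(-0.5)) / 3 = 3/3 = 1

S is symmetric (S[j,i] = S[i,j]). Assembling:

S = [[4.25, 1.1667],
 [1.1667, 1]]


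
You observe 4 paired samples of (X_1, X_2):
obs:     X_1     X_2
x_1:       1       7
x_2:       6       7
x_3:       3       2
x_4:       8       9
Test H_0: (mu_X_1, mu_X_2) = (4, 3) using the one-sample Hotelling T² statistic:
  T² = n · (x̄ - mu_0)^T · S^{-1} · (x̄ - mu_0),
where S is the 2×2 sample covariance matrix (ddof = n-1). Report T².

Step 1 — sample mean vector:
  mean(X_1) = (1 + 6 + 3 + 8) / 4 = 18/4 = 4.5
  mean(X_2) = (7 + 7 + 2 + 9) / 4 = 25/4 = 6.25
  x̄ = (4.5, 6.25),  deviation x̄ - mu_0 = (4.5, 6.25) - (4, 3) = (0.5, 3.25).

Step 2 — sample covariance matrix, S[i,j] = (1/(n-1)) · Σ_k (x_{k,i} - mean_i) · (x_{k,j} - mean_j), divisor n-1 = 3:
  S[X_1,X_1] = ((-3.5)·(-3.5) + (1.5)·(1.5) + (-1.5)·(-1.5) + (3.5)·(3.5)) / 3 = 29/3 = 9.6667
  S[X_1,X_2] = ((-3.5)·(0.75) + (1.5)·(0.75) + (-1.5)·(-4.25) + (3.5)·(2.75)) / 3 = 14.5/3 = 4.8333
  S[X_2,X_2] = ((0.75)·(0.75) + (0.75)·(0.75) + (-4.25)·(-4.25) + (2.75)·(2.75)) / 3 = 26.75/3 = 8.9167
  S = [[9.6667, 4.8333],
 [4.8333, 8.9167]].

Step 3 — invert S. det(S) = 9.6667·8.9167 - (4.8333)² = 62.8333.
  S^{-1} = (1/det) · [[d, -b], [-b, a]] = [[0.1419, -0.0769],
 [-0.0769, 0.1538]].

Step 4 — quadratic form (x̄ - mu_0)^T · S^{-1} · (x̄ - mu_0):
  S^{-1} · (x̄ - mu_0) = (-0.179, 0.4615),
  (x̄ - mu_0)^T · [...] = (0.5)·(-0.179) + (3.25)·(0.4615) = 1.4105.

Step 5 — scale by n: T² = 4 · 1.4105 = 5.6419.

T² ≈ 5.6419


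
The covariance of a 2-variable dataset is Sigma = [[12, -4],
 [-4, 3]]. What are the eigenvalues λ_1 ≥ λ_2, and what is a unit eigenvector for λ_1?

Step 1 — characteristic polynomial of 2×2 Sigma:
  det(Sigma - λI) = λ² - trace · λ + det = 0.
  trace = 12 + 3 = 15, det = 12·3 - (-4)² = 20.
Step 2 — discriminant:
  Δ = trace² - 4·det = 225 - 80 = 145.
Step 3 — eigenvalues:
  λ = (trace ± √Δ)/2 = (15 ± 12.0416)/2,
  λ_1 = 13.5208,  λ_2 = 1.4792.

Step 4 — unit eigenvector for λ_1: solve (Sigma - λ_1 I)v = 0. First row:
  (12 - 13.5208)·v_x + (-4)·v_y = 0, i.e. (-1.5208)·v_x + (-4)·v_y = 0,
  so v ∝ (b, λ_1 - a) = (-4, 1.5208); multiply by -1 so the first entry is positive: u = (4, -1.5208).
  ||u|| = √((4)² + (-1.5208)²) = √(18.3128) ≈ 4.2793,
  v_1 = u/||u|| ≈ (0.9347, -0.3554) (||v_1|| = 1).

λ_1 = 13.5208,  λ_2 = 1.4792;  v_1 ≈ (0.9347, -0.3554)


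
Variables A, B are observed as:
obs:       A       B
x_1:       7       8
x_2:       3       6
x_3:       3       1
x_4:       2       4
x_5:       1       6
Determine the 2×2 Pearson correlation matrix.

Step 1 — column means:
  mean(A) = (7 + 3 + 3 + 2 + 1) / 5 = 16/5 = 3.2
  mean(B) = (8 + 6 + 1 + 4 + 6) / 5 = 25/5 = 5

Step 2 — sample variances and covariances s[i,j] = (1/(n-1)) · Σ_k (x_{k,i} - mean_i) · (x_{k,j} - mean_j), with n-1 = 4:
  s[A,A] = ((3.8)·(3.8) + (-0.2)·(-0.2) + (-0.2)·(-0.2) + (-1.2)·(-1.2) + (-2.2)·(-2.2)) / 4 = 20.8/4 = 5.2
  s[A,B] = ((3.8)·(3) + (-0.2)·(1) + (-0.2)·(-4) + (-1.2)·(-1) + (-2.2)·(1)) / 4 = 11/4 = 2.75
  s[B,B] = ((3)·(3) + (1)·(1) + (-4)·(-4) + (-1)·(-1) + (1)·(1)) / 4 = 28/4 = 7
  Sample standard deviations s_i = √(s[i,i]):
  s(A) = √(5.2) = 2.2804
  s(B) = √(7) = 2.6458

Step 3 — r_{ij} = s_{ij} / (s_i · s_j):
  r[A,A] = 1 (diagonal).
  r[A,B] = 2.75 / (2.2804 · 2.6458) = 2.75 / 6.0332 = 0.4558
  r[B,B] = 1 (diagonal).

R is symmetric with unit diagonal. Assembling:

R = [[1, 0.4558],
 [0.4558, 1]]


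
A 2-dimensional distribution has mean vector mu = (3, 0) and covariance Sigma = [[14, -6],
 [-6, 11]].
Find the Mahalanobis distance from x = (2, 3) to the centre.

Step 1 — centre the observation: (x - mu) = (-1, 3).

Step 2 — invert Sigma. det(Sigma) = 14·11 - (-6)² = 118.
  Sigma^{-1} = (1/det) · [[d, -b], [-b, a]] = [[0.0932, 0.0508],
 [0.0508, 0.1186]].

Step 3 — form the quadratic (x - mu)^T · Sigma^{-1} · (x - mu):
  Sigma^{-1} · (x - mu) = (0.0593, 0.3051).
  (x - mu)^T · [Sigma^{-1} · (x - mu)] = (-1)·(0.0593) + (3)·(0.3051) = 0.8559.

Step 4 — take square root: d = √(0.8559) ≈ 0.9252.

d(x, mu) = √(0.8559) ≈ 0.9252


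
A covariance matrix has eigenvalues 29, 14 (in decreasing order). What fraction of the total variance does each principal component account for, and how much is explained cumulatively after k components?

Step 1 — total variance = trace(Sigma) = Σ λ_i = 29 + 14 = 43.

Step 2 — fraction explained by component i = λ_i / Σ λ:
  PC1: 29/43 = 0.6744
  PC2: 14/43 = 0.3256

Step 3 — cumulative fraction after k components = (λ_1 + ... + λ_k) / Σ λ:
  k = 1: 29/43 = 0.6744
  k = 2: (29 + 14)/43 = 43/43 = 1

Summary (fraction, with percent):

explained: PC1 0.6744 (67.44%), PC2 0.3256 (32.56%);  cumulative: 0.6744, 1


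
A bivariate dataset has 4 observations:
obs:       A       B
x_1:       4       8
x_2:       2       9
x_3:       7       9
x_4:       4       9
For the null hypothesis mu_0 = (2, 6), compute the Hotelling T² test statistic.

Step 1 — sample mean vector:
  mean(A) = (4 + 2 + 7 + 4) / 4 = 17/4 = 4.25
  mean(B) = (8 + 9 + 9 + 9) / 4 = 35/4 = 8.75
  x̄ = (4.25, 8.75),  deviation x̄ - mu_0 = (4.25, 8.75) - (2, 6) = (2.25, 2.75).

Step 2 — sample covariance matrix, S[i,j] = (1/(n-1)) · Σ_k (x_{k,i} - mean_i) · (x_{k,j} - mean_j), divisor n-1 = 3:
  S[A,A] = ((-0.25)·(-0.25) + (-2.25)·(-2.25) + (2.75)·(2.75) + (-0.25)·(-0.25)) / 3 = 12.75/3 = 4.25
  S[A,B] = ((-0.25)·(-0.75) + (-2.25)·(0.25) + (2.75)·(0.25) + (-0.25)·(0.25)) / 3 = 0.25/3 = 0.0833
  S[B,B] = ((-0.75)·(-0.75) + (0.25)·(0.25) + (0.25)·(0.25) + (0.25)·(0.25)) / 3 = 0.75/3 = 0.25
  S = [[4.25, 0.0833],
 [0.0833, 0.25]].

Step 3 — invert S. det(S) = 4.25·0.25 - (0.0833)² = 1.0556.
  S^{-1} = (1/det) · [[d, -b], [-b, a]] = [[0.2368, -0.0789],
 [-0.0789, 4.0263]].

Step 4 — quadratic form (x̄ - mu_0)^T · S^{-1} · (x̄ - mu_0):
  S^{-1} · (x̄ - mu_0) = (0.3158, 10.8947),
  (x̄ - mu_0)^T · [...] = (2.25)·(0.3158) + (2.75)·(10.8947) = 30.6711.

Step 5 — scale by n: T² = 4 · 30.6711 = 122.6842.

T² ≈ 122.6842


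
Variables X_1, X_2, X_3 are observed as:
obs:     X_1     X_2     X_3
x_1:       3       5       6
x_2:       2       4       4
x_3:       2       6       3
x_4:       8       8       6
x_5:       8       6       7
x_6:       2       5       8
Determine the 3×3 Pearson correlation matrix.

Step 1 — column means:
  mean(X_1) = (3 + 2 + 2 + 8 + 8 + 2) / 6 = 25/6 = 4.1667
  mean(X_2) = (5 + 4 + 6 + 8 + 6 + 5) / 6 = 34/6 = 5.6667
  mean(X_3) = (6 + 4 + 3 + 6 + 7 + 8) / 6 = 34/6 = 5.6667

Step 2 — sample variances and covariances s[i,j] = (1/(n-1)) · Σ_k (x_{k,i} - mean_i) · (x_{k,j} - mean_j), with n-1 = 5:
  s[X_1,X_1] = ((-1.1667)·(-1.1667) + (-2.1667)·(-2.1667) + (-2.1667)·(-2.1667) + (3.8333)·(3.8333) + (3.8333)·(3.8333) + (-2.1667)·(-2.1667)) / 5 = 44.8333/5 = 8.9667
  s[X_1,X_2] = ((-1.1667)·(-0.6667) + (-2.1667)·(-1.6667) + (-2.1667)·(0.3333) + (3.8333)·(2.3333) + (3.8333)·(0.3333) + (-2.1667)·(-0.6667)) / 5 = 15.3333/5 = 3.0667
  s[X_1,X_3] = ((-1.1667)·(0.3333) + (-2.1667)·(-1.6667) + (-2.1667)·(-2.6667) + (3.8333)·(0.3333) + (3.8333)·(1.3333) + (-2.1667)·(2.3333)) / 5 = 10.3333/5 = 2.0667
  s[X_2,X_2] = ((-0.6667)·(-0.6667) + (-1.6667)·(-1.6667) + (0.3333)·(0.3333) + (2.3333)·(2.3333) + (0.3333)·(0.3333) + (-0.6667)·(-0.6667)) / 5 = 9.3333/5 = 1.8667
  s[X_2,X_3] = ((-0.6667)·(0.3333) + (-1.6667)·(-1.6667) + (0.3333)·(-2.6667) + (2.3333)·(0.3333) + (0.3333)·(1.3333) + (-0.6667)·(2.3333)) / 5 = 1.3333/5 = 0.2667
  s[X_3,X_3] = ((0.3333)·(0.3333) + (-1.6667)·(-1.6667) + (-2.6667)·(-2.6667) + (0.3333)·(0.3333) + (1.3333)·(1.3333) + (2.3333)·(2.3333)) / 5 = 17.3333/5 = 3.4667
  Sample standard deviations s_i = √(s[i,i]):
  s(X_1) = √(8.9667) = 2.9944
  s(X_2) = √(1.8667) = 1.3663
  s(X_3) = √(3.4667) = 1.8619

Step 3 — r_{ij} = s_{ij} / (s_i · s_j):
  r[X_1,X_1] = 1 (diagonal).
  r[X_1,X_2] = 3.0667 / (2.9944 · 1.3663) = 3.0667 / 4.0912 = 0.7496
  r[X_1,X_3] = 2.0667 / (2.9944 · 1.8619) = 2.0667 / 5.5753 = 0.3707
  r[X_2,X_2] = 1 (diagonal).
  r[X_2,X_3] = 0.2667 / (1.3663 · 1.8619) = 0.2667 / 2.5438 = 0.1048
  r[X_3,X_3] = 1 (diagonal).

R is symmetric with unit diagonal. Assembling:

R = [[1, 0.7496, 0.3707],
 [0.7496, 1, 0.1048],
 [0.3707, 0.1048, 1]]


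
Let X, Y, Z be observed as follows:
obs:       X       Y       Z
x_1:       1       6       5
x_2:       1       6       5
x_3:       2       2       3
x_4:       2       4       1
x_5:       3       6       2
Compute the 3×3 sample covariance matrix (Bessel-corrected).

Step 1 — column means:
  mean(X) = (1 + 1 + 2 + 2 + 3) / 5 = 9/5 = 1.8
  mean(Y) = (6 + 6 + 2 + 4 + 6) / 5 = 24/5 = 4.8
  mean(Z) = (5 + 5 + 3 + 1 + 2) / 5 = 16/5 = 3.2

Step 2 — sample covariance S[i,j] = (1/(n-1)) · Σ_k (x_{k,i} - mean_i) · (x_{k,j} - mean_j), with n-1 = 4.
  S[X,X] = ((-0.8)·(-0.8) + (-0.8)·(-0.8) + (0.2)·(0.2) + (0.2)·(0.2) + (1.2)·(1.2)) / 4 = 2.8/4 = 0.7
  S[X,Y] = ((-0.8)·(1.2) + (-0.8)·(1.2) + (0.2)·(-2.8) + (0.2)·(-0.8) + (1.2)·(1.2)) / 4 = -1.2/4 = -0.3
  S[X,Z] = ((-0.8)·(1.8) + (-0.8)·(1.8) + (0.2)·(-0.2) + (0.2)·(-2.2) + (1.2)·(-1.2)) / 4 = -4.8/4 = -1.2
  S[Y,Y] = ((1.2)·(1.2) + (1.2)·(1.2) + (-2.8)·(-2.8) + (-0.8)·(-0.8) + (1.2)·(1.2)) / 4 = 12.8/4 = 3.2
  S[Y,Z] = ((1.2)·(1.8) + (1.2)·(1.8) + (-2.8)·(-0.2) + (-0.8)·(-2.2) + (1.2)·(-1.2)) / 4 = 5.2/4 = 1.3
  S[Z,Z] = ((1.8)·(1.8) + (1.8)·(1.8) + (-0.2)·(-0.2) + (-2.2)·(-2.2) + (-1.2)·(-1.2)) / 4 = 12.8/4 = 3.2

S is symmetric (S[j,i] = S[i,j]). Assembling:

S = [[0.7, -0.3, -1.2],
 [-0.3, 3.2, 1.3],
 [-1.2, 1.3, 3.2]]


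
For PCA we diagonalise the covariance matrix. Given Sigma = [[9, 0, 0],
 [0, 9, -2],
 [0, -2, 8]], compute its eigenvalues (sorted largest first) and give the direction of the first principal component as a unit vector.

Step 1 — characteristic polynomial p(λ) = det(λI - Sigma) = λ³ - tr·λ² + c_1·λ - det, where tr = trace, c_1 = sum of the principal 2×2 minors, det = det(Sigma):
  tr = 9 + 9 + 8 = 26,
  c_1 = (9·9 - (0)²) + (9·8 - (0)²) + (9·8 - (-2)²) = 81 + 72 + 68 = 221,
  det = 9·(9·8 - (-2)²) - (0)·((0)·8 - (-2)·(0)) + (0)·((0)·(-2) - 9·(0)) = 9·(68) - (0)·(0) + (0)·(0) = 612.
  So p(λ) = λ³ - 26λ² + 221λ - 612.
Step 2 — look for an integer root (rational root theorem: any rational root is an integer divisor of 612). Testing λ = 9:
  p(9) = 729 - 2106 + 1989 - 612 = 0  ✓
  Dividing out (λ - 9): p(λ) = (λ - 9)(λ² - 17λ + 68).
Step 3 — remaining eigenvalues from the quadratic λ² - 17λ + 68 = 0:
  Δ = 17² - 4·68 = 289 - 272 = 17,  λ = (17 ± √17)/2 = (17 ± 4.1231)/2 ≈ 10.5616 or 6.4384.
  Sorted: λ_1 = 10.5616,  λ_2 = 9,  λ_3 = 6.4384  (check: sum = 26 = tr ✓).

Step 4 — unit eigenvector for λ_1 ≈ 10.5616: v spans the null space of (Sigma - λ_1 I), whose rows are
  r_1 = (-1.5616, 0, 0),  r_2 = (0, -1.5616, -2),  r_3 = (0, -2, -2.5616).
  v is orthogonal to every row, so take v ∝ r_1 × r_2 = ((0)·(-2) - (0)·(-1.5616), (0)·(0) - (-1.5616)·(-2), (-1.5616)·(-1.5616) - (0)·(0)) ≈ (0, -3.1231, 2.4384).
  Rescale (multiply by -1 so the first nonzero entry is positive): u = (0, 3.1231, -2.4384).
  ||u|| = √((0)² + (3.1231)² + (-2.4384)²) = √(15.6998) ≈ 3.9623,  v_1 = u/||u|| ≈ (0, 0.7882, -0.6154) (||v_1|| = 1).

λ_1 = 10.5616,  λ_2 = 9,  λ_3 = 6.4384;  v_1 ≈ (0, 0.7882, -0.6154)


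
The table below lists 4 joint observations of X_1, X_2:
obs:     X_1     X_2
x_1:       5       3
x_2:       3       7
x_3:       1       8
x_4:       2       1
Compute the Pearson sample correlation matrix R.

Step 1 — column means:
  mean(X_1) = (5 + 3 + 1 + 2) / 4 = 11/4 = 2.75
  mean(X_2) = (3 + 7 + 8 + 1) / 4 = 19/4 = 4.75

Step 2 — sample variances and covariances s[i,j] = (1/(n-1)) · Σ_k (x_{k,i} - mean_i) · (x_{k,j} - mean_j), with n-1 = 3:
  s[X_1,X_1] = ((2.25)·(2.25) + (0.25)·(0.25) + (-1.75)·(-1.75) + (-0.75)·(-0.75)) / 3 = 8.75/3 = 2.9167
  s[X_1,X_2] = ((2.25)·(-1.75) + (0.25)·(2.25) + (-1.75)·(3.25) + (-0.75)·(-3.75)) / 3 = -6.25/3 = -2.0833
  s[X_2,X_2] = ((-1.75)·(-1.75) + (2.25)·(2.25) + (3.25)·(3.25) + (-3.75)·(-3.75)) / 3 = 32.75/3 = 10.9167
  Sample standard deviations s_i = √(s[i,i]):
  s(X_1) = √(2.9167) = 1.7078
  s(X_2) = √(10.9167) = 3.304

Step 3 — r_{ij} = s_{ij} / (s_i · s_j):
  r[X_1,X_1] = 1 (diagonal).
  r[X_1,X_2] = -2.0833 / (1.7078 · 3.304) = -2.0833 / 5.6427 = -0.3692
  r[X_2,X_2] = 1 (diagonal).

R is symmetric with unit diagonal. Assembling:

R = [[1, -0.3692],
 [-0.3692, 1]]


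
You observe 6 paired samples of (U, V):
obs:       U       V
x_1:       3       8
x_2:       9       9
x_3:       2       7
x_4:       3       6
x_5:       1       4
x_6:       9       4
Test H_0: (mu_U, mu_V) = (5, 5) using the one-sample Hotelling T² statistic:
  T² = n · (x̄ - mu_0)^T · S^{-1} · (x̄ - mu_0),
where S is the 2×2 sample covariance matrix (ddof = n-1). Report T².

Step 1 — sample mean vector:
  mean(U) = (3 + 9 + 2 + 3 + 1 + 9) / 6 = 27/6 = 4.5
  mean(V) = (8 + 9 + 7 + 6 + 4 + 4) / 6 = 38/6 = 6.3333
  x̄ = (4.5, 6.3333),  deviation x̄ - mu_0 = (4.5, 6.3333) - (5, 5) = (-0.5, 1.3333).

Step 2 — sample covariance matrix, S[i,j] = (1/(n-1)) · Σ_k (x_{k,i} - mean_i) · (x_{k,j} - mean_j), divisor n-1 = 5:
  S[U,U] = ((-1.5)·(-1.5) + (4.5)·(4.5) + (-2.5)·(-2.5) + (-1.5)·(-1.5) + (-3.5)·(-3.5) + (4.5)·(4.5)) / 5 = 63.5/5 = 12.7
  S[U,V] = ((-1.5)·(1.6667) + (4.5)·(2.6667) + (-2.5)·(0.6667) + (-1.5)·(-0.3333) + (-3.5)·(-2.3333) + (4.5)·(-2.3333)) / 5 = 6/5 = 1.2
  S[V,V] = ((1.6667)·(1.6667) + (2.6667)·(2.6667) + (0.6667)·(0.6667) + (-0.3333)·(-0.3333) + (-2.3333)·(-2.3333) + (-2.3333)·(-2.3333)) / 5 = 21.3333/5 = 4.2667
  S = [[12.7, 1.2],
 [1.2, 4.2667]].

Step 3 — invert S. det(S) = 12.7·4.2667 - (1.2)² = 52.7467.
  S^{-1} = (1/det) · [[d, -b], [-b, a]] = [[0.0809, -0.0228],
 [-0.0228, 0.2408]].

Step 4 — quadratic form (x̄ - mu_0)^T · S^{-1} · (x̄ - mu_0):
  S^{-1} · (x̄ - mu_0) = (-0.0708, 0.3324),
  (x̄ - mu_0)^T · [...] = (-0.5)·(-0.0708) + (1.3333)·(0.3324) = 0.4786.

Step 5 — scale by n: T² = 6 · 0.4786 = 2.8716.

T² ≈ 2.8716


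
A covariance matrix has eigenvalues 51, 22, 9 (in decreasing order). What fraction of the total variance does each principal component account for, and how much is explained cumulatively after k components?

Step 1 — total variance = trace(Sigma) = Σ λ_i = 51 + 22 + 9 = 82.

Step 2 — fraction explained by component i = λ_i / Σ λ:
  PC1: 51/82 = 0.622
  PC2: 22/82 = 0.2683
  PC3: 9/82 = 0.1098

Step 3 — cumulative fraction after k components = (λ_1 + ... + λ_k) / Σ λ:
  k = 1: 51/82 = 0.622
  k = 2: (51 + 22)/82 = 73/82 = 0.8902
  k = 3: (51 + 22 + 9)/82 = 82/82 = 1

Summary (fraction, with percent):

explained: PC1 0.622 (62.2%), PC2 0.2683 (26.83%), PC3 0.1098 (10.98%);  cumulative: 0.622, 0.8902, 1


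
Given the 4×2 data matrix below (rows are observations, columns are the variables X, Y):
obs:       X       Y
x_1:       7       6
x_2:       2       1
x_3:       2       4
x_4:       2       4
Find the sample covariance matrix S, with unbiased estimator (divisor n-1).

Step 1 — column means:
  mean(X) = (7 + 2 + 2 + 2) / 4 = 13/4 = 3.25
  mean(Y) = (6 + 1 + 4 + 4) / 4 = 15/4 = 3.75

Step 2 — sample covariance S[i,j] = (1/(n-1)) · Σ_k (x_{k,i} - mean_i) · (x_{k,j} - mean_j), with n-1 = 3.
  S[X,X] = ((3.75)·(3.75) + (-1.25)·(-1.25) + (-1.25)·(-1.25) + (-1.25)·(-1.25)) / 3 = 18.75/3 = 6.25
  S[X,Y] = ((3.75)·(2.25) + (-1.25)·(-2.75) + (-1.25)·(0.25) + (-1.25)·(0.25)) / 3 = 11.25/3 = 3.75
  S[Y,Y] = ((2.25)·(2.25) + (-2.75)·(-2.75) + (0.25)·(0.25) + (0.25)·(0.25)) / 3 = 12.75/3 = 4.25

S is symmetric (S[j,i] = S[i,j]). Assembling:

S = [[6.25, 3.75],
 [3.75, 4.25]]


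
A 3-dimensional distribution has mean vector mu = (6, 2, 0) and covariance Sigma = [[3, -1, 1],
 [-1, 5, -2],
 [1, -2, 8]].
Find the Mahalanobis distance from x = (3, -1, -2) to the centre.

Step 1 — centre the observation: (x - mu) = (-3, -3, -2).

Step 2 — invert Sigma (cofactor / det for 3×3, or solve directly):
  Sigma^{-1} = [[0.3636, 0.0606, -0.0303],
 [0.0606, 0.2323, 0.0505],
 [-0.0303, 0.0505, 0.1414]].

Step 3 — form the quadratic (x - mu)^T · Sigma^{-1} · (x - mu):
  Sigma^{-1} · (x - mu) = (-1.2121, -0.9798, -0.3434).
  (x - mu)^T · [Sigma^{-1} · (x - mu)] = (-3)·(-1.2121) + (-3)·(-0.9798) + (-2)·(-0.3434) = 7.2626.

Step 4 — take square root: d = √(7.2626) ≈ 2.6949.

d(x, mu) = √(7.2626) ≈ 2.6949


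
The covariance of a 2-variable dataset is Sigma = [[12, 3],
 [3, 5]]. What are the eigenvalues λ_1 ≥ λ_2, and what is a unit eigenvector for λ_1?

Step 1 — characteristic polynomial of 2×2 Sigma:
  det(Sigma - λI) = λ² - trace · λ + det = 0.
  trace = 12 + 5 = 17, det = 12·5 - (3)² = 51.
Step 2 — discriminant:
  Δ = trace² - 4·det = 289 - 204 = 85.
Step 3 — eigenvalues:
  λ = (trace ± √Δ)/2 = (17 ± 9.2195)/2,
  λ_1 = 13.1098,  λ_2 = 3.8902.

Step 4 — unit eigenvector for λ_1: solve (Sigma - λ_1 I)v = 0. First row:
  (12 - 13.1098)·v_x + (3)·v_y = 0, i.e. (-1.1098)·v_x + (3)·v_y = 0,
  so v ∝ (b, λ_1 - a) = (3, 1.1098) = u.
  ||u|| = √((3)² + (1.1098)²) = √(10.2316) ≈ 3.1987,
  v_1 = u/||u|| ≈ (0.9379, 0.3469) (||v_1|| = 1).

λ_1 = 13.1098,  λ_2 = 3.8902;  v_1 ≈ (0.9379, 0.3469)


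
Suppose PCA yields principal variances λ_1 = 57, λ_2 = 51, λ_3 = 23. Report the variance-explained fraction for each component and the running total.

Step 1 — total variance = trace(Sigma) = Σ λ_i = 57 + 51 + 23 = 131.

Step 2 — fraction explained by component i = λ_i / Σ λ:
  PC1: 57/131 = 0.4351
  PC2: 51/131 = 0.3893
  PC3: 23/131 = 0.1756

Step 3 — cumulative fraction after k components = (λ_1 + ... + λ_k) / Σ λ:
  k = 1: 57/131 = 0.4351
  k = 2: (57 + 51)/131 = 108/131 = 0.8244
  k = 3: (57 + 51 + 23)/131 = 131/131 = 1

Summary (fraction, with percent):

explained: PC1 0.4351 (43.51%), PC2 0.3893 (38.93%), PC3 0.1756 (17.56%);  cumulative: 0.4351, 0.8244, 1


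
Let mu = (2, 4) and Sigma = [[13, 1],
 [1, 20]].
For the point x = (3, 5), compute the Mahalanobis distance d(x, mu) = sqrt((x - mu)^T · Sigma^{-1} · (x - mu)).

Step 1 — centre the observation: (x - mu) = (1, 1).

Step 2 — invert Sigma. det(Sigma) = 13·20 - (1)² = 259.
  Sigma^{-1} = (1/det) · [[d, -b], [-b, a]] = [[0.0772, -0.0039],
 [-0.0039, 0.0502]].

Step 3 — form the quadratic (x - mu)^T · Sigma^{-1} · (x - mu):
  Sigma^{-1} · (x - mu) = (0.0734, 0.0463).
  (x - mu)^T · [Sigma^{-1} · (x - mu)] = (1)·(0.0734) + (1)·(0.0463) = 0.1197.

Step 4 — take square root: d = √(0.1197) ≈ 0.346.

d(x, mu) = √(0.1197) ≈ 0.346


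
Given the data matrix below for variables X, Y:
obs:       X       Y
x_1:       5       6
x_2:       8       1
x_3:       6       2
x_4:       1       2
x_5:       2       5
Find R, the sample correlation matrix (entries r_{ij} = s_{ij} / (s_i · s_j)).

Step 1 — column means:
  mean(X) = (5 + 8 + 6 + 1 + 2) / 5 = 22/5 = 4.4
  mean(Y) = (6 + 1 + 2 + 2 + 5) / 5 = 16/5 = 3.2

Step 2 — sample variances and covariances s[i,j] = (1/(n-1)) · Σ_k (x_{k,i} - mean_i) · (x_{k,j} - mean_j), with n-1 = 4:
  s[X,X] = ((0.6)·(0.6) + (3.6)·(3.6) + (1.6)·(1.6) + (-3.4)·(-3.4) + (-2.4)·(-2.4)) / 4 = 33.2/4 = 8.3
  s[X,Y] = ((0.6)·(2.8) + (3.6)·(-2.2) + (1.6)·(-1.2) + (-3.4)·(-1.2) + (-2.4)·(1.8)) / 4 = -8.4/4 = -2.1
  s[Y,Y] = ((2.8)·(2.8) + (-2.2)·(-2.2) + (-1.2)·(-1.2) + (-1.2)·(-1.2) + (1.8)·(1.8)) / 4 = 18.8/4 = 4.7
  Sample standard deviations s_i = √(s[i,i]):
  s(X) = √(8.3) = 2.881
  s(Y) = √(4.7) = 2.1679

Step 3 — r_{ij} = s_{ij} / (s_i · s_j):
  r[X,X] = 1 (diagonal).
  r[X,Y] = -2.1 / (2.881 · 2.1679) = -2.1 / 6.2458 = -0.3362
  r[Y,Y] = 1 (diagonal).

R is symmetric with unit diagonal. Assembling:

R = [[1, -0.3362],
 [-0.3362, 1]]


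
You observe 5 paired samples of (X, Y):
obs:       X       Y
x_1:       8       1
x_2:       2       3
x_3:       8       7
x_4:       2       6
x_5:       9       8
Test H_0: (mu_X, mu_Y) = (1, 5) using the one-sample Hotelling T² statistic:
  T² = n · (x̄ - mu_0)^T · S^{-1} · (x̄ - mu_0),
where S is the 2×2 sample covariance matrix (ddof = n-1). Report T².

Step 1 — sample mean vector:
  mean(X) = (8 + 2 + 8 + 2 + 9) / 5 = 29/5 = 5.8
  mean(Y) = (1 + 3 + 7 + 6 + 8) / 5 = 25/5 = 5
  x̄ = (5.8, 5),  deviation x̄ - mu_0 = (5.8, 5) - (1, 5) = (4.8, 0).

Step 2 — sample covariance matrix, S[i,j] = (1/(n-1)) · Σ_k (x_{k,i} - mean_i) · (x_{k,j} - mean_j), divisor n-1 = 4:
  S[X,X] = ((2.2)·(2.2) + (-3.8)·(-3.8) + (2.2)·(2.2) + (-3.8)·(-3.8) + (3.2)·(3.2)) / 4 = 48.8/4 = 12.2
  S[X,Y] = ((2.2)·(-4) + (-3.8)·(-2) + (2.2)·(2) + (-3.8)·(1) + (3.2)·(3)) / 4 = 9/4 = 2.25
  S[Y,Y] = ((-4)·(-4) + (-2)·(-2) + (2)·(2) + (1)·(1) + (3)·(3)) / 4 = 34/4 = 8.5
  S = [[12.2, 2.25],
 [2.25, 8.5]].

Step 3 — invert S. det(S) = 12.2·8.5 - (2.25)² = 98.6375.
  S^{-1} = (1/det) · [[d, -b], [-b, a]] = [[0.0862, -0.0228],
 [-0.0228, 0.1237]].

Step 4 — quadratic form (x̄ - mu_0)^T · S^{-1} · (x̄ - mu_0):
  S^{-1} · (x̄ - mu_0) = (0.4136, -0.1095),
  (x̄ - mu_0)^T · [...] = (4.8)·(0.4136) + (0)·(-0.1095) = 1.9855.

Step 5 — scale by n: T² = 5 · 1.9855 = 9.9273.

T² ≈ 9.9273


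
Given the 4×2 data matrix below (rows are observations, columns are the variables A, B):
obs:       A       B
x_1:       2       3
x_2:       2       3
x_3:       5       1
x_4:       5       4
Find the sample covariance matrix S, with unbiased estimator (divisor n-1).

Step 1 — column means:
  mean(A) = (2 + 2 + 5 + 5) / 4 = 14/4 = 3.5
  mean(B) = (3 + 3 + 1 + 4) / 4 = 11/4 = 2.75

Step 2 — sample covariance S[i,j] = (1/(n-1)) · Σ_k (x_{k,i} - mean_i) · (x_{k,j} - mean_j), with n-1 = 3.
  S[A,A] = ((-1.5)·(-1.5) + (-1.5)·(-1.5) + (1.5)·(1.5) + (1.5)·(1.5)) / 3 = 9/3 = 3
  S[A,B] = ((-1.5)·(0.25) + (-1.5)·(0.25) + (1.5)·(-1.75) + (1.5)·(1.25)) / 3 = -1.5/3 = -0.5
  S[B,B] = ((0.25)·(0.25) + (0.25)·(0.25) + (-1.75)·(-1.75) + (1.25)·(1.25)) / 3 = 4.75/3 = 1.5833

S is symmetric (S[j,i] = S[i,j]). Assembling:

S = [[3, -0.5],
 [-0.5, 1.5833]]


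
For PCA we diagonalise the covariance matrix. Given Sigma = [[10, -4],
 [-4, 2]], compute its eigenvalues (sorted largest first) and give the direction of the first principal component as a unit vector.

Step 1 — characteristic polynomial of 2×2 Sigma:
  det(Sigma - λI) = λ² - trace · λ + det = 0.
  trace = 10 + 2 = 12, det = 10·2 - (-4)² = 4.
Step 2 — discriminant:
  Δ = trace² - 4·det = 144 - 16 = 128.
Step 3 — eigenvalues:
  λ = (trace ± √Δ)/2 = (12 ± 11.3137)/2,
  λ_1 = 11.6569,  λ_2 = 0.3431.

Step 4 — unit eigenvector for λ_1: solve (Sigma - λ_1 I)v = 0. First row:
  (10 - 11.6569)·v_x + (-4)·v_y = 0, i.e. (-1.6569)·v_x + (-4)·v_y = 0,
  so v ∝ (b, λ_1 - a) = (-4, 1.6569); multiply by -1 so the first entry is positive: u = (4, -1.6569).
  ||u|| = √((4)² + (-1.6569)²) = √(18.7452) ≈ 4.3296,
  v_1 = u/||u|| ≈ (0.9239, -0.3827) (||v_1|| = 1).

λ_1 = 11.6569,  λ_2 = 0.3431;  v_1 ≈ (0.9239, -0.3827)


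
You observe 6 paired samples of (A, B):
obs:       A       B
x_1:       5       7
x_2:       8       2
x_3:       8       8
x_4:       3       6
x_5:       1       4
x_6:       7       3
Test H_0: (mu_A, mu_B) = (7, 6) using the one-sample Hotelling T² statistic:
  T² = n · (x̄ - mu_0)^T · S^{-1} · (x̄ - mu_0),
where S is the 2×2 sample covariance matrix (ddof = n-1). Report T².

Step 1 — sample mean vector:
  mean(A) = (5 + 8 + 8 + 3 + 1 + 7) / 6 = 32/6 = 5.3333
  mean(B) = (7 + 2 + 8 + 6 + 4 + 3) / 6 = 30/6 = 5
  x̄ = (5.3333, 5),  deviation x̄ - mu_0 = (5.3333, 5) - (7, 6) = (-1.6667, -1).

Step 2 — sample covariance matrix, S[i,j] = (1/(n-1)) · Σ_k (x_{k,i} - mean_i) · (x_{k,j} - mean_j), divisor n-1 = 5:
  S[A,A] = ((-0.3333)·(-0.3333) + (2.6667)·(2.6667) + (2.6667)·(2.6667) + (-2.3333)·(-2.3333) + (-4.3333)·(-4.3333) + (1.6667)·(1.6667)) / 5 = 41.3333/5 = 8.2667
  S[A,B] = ((-0.3333)·(2) + (2.6667)·(-3) + (2.6667)·(3) + (-2.3333)·(1) + (-4.3333)·(-1) + (1.6667)·(-2)) / 5 = -2/5 = -0.4
  S[B,B] = ((2)·(2) + (-3)·(-3) + (3)·(3) + (1)·(1) + (-1)·(-1) + (-2)·(-2)) / 5 = 28/5 = 5.6
  S = [[8.2667, -0.4],
 [-0.4, 5.6]].

Step 3 — invert S. det(S) = 8.2667·5.6 - (-0.4)² = 46.1333.
  S^{-1} = (1/det) · [[d, -b], [-b, a]] = [[0.1214, 0.0087],
 [0.0087, 0.1792]].

Step 4 — quadratic form (x̄ - mu_0)^T · S^{-1} · (x̄ - mu_0):
  S^{-1} · (x̄ - mu_0) = (-0.211, -0.1936),
  (x̄ - mu_0)^T · [...] = (-1.6667)·(-0.211) + (-1)·(-0.1936) = 0.5453.

Step 5 — scale by n: T² = 6 · 0.5453 = 3.2717.

T² ≈ 3.2717
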